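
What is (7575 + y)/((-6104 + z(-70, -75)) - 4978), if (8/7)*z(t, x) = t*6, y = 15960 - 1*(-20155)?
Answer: -5140/1347 ≈ -3.8159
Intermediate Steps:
y = 36115 (y = 15960 + 20155 = 36115)
z(t, x) = 21*t/4 (z(t, x) = 7*(t*6)/8 = 7*(6*t)/8 = 21*t/4)
(7575 + y)/((-6104 + z(-70, -75)) - 4978) = (7575 + 36115)/((-6104 + (21/4)*(-70)) - 4978) = 43690/((-6104 - 735/2) - 4978) = 43690/(-12943/2 - 4978) = 43690/(-22899/2) = 43690*(-2/22899) = -5140/1347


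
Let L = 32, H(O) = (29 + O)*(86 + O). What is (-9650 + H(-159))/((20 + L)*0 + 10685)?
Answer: -32/2137 ≈ -0.014974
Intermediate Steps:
(-9650 + H(-159))/((20 + L)*0 + 10685) = (-9650 + (2494 + (-159)² + 115*(-159)))/((20 + 32)*0 + 10685) = (-9650 + (2494 + 25281 - 18285))/(52*0 + 10685) = (-9650 + 9490)/(0 + 10685) = -160/10685 = -160*1/10685 = -32/2137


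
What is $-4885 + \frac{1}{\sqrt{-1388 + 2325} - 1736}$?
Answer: $- \frac{14717329451}{3012759} - \frac{\sqrt{937}}{3012759} \approx -4885.0$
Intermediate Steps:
$-4885 + \frac{1}{\sqrt{-1388 + 2325} - 1736} = -4885 + \frac{1}{\sqrt{937} - 1736} = -4885 + \frac{1}{-1736 + \sqrt{937}}$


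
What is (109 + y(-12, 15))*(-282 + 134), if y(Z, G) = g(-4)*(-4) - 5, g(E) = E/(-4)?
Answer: -14800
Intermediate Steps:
g(E) = -E/4 (g(E) = E*(-¼) = -E/4)
y(Z, G) = -9 (y(Z, G) = -¼*(-4)*(-4) - 5 = 1*(-4) - 5 = -4 - 5 = -9)
(109 + y(-12, 15))*(-282 + 134) = (109 - 9)*(-282 + 134) = 100*(-148) = -14800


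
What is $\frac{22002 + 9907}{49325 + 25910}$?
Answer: $\frac{31909}{75235} \approx 0.42412$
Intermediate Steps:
$\frac{22002 + 9907}{49325 + 25910} = \frac{31909}{75235}$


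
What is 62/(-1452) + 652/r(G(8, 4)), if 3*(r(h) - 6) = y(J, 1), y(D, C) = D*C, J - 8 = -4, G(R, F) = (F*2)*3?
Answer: 64517/726 ≈ 88.866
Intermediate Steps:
G(R, F) = 6*F (G(R, F) = (2*F)*3 = 6*F)
J = 4 (J = 8 - 4 = 4)
y(D, C) = C*D
r(h) = 22/3 (r(h) = 6 + (1*4)/3 = 6 + (1/3)*4 = 6 + 4/3 = 22/3)
62/(-1452) + 652/r(G(8, 4)) = 62/(-1452) + 652/(22/3) = 62*(-1/1452) + 652*(3/22) = -31/726 + 978/11 = 64517/726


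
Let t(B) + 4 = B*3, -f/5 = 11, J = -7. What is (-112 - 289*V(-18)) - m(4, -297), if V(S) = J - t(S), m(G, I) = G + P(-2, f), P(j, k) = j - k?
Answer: -14908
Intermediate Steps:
f = -55 (f = -5*11 = -55)
t(B) = -4 + 3*B (t(B) = -4 + B*3 = -4 + 3*B)
m(G, I) = 53 + G (m(G, I) = G + (-2 - 1*(-55)) = G + (-2 + 55) = G + 53 = 53 + G)
V(S) = -3 - 3*S (V(S) = -7 - (-4 + 3*S) = -7 + (4 - 3*S) = -3 - 3*S)
(-112 - 289*V(-18)) - m(4, -297) = (-112 - 289*(-3 - 3*(-18))) - (53 + 4) = (-112 - 289*(-3 + 54)) - 1*57 = (-112 - 289*51) - 57 = (-112 - 14739) - 57 = -14851 - 57 = -14908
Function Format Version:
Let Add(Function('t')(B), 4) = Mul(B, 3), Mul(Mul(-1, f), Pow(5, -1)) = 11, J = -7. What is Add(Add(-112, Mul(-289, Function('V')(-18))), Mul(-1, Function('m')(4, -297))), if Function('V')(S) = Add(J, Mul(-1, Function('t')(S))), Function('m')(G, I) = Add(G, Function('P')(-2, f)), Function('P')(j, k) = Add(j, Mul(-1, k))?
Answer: -14908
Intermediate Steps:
f = -55 (f = Mul(-5, 11) = -55)
Function('t')(B) = Add(-4, Mul(3, B)) (Function('t')(B) = Add(-4, Mul(B, 3)) = Add(-4, Mul(3, B)))
Function('m')(G, I) = Add(53, G) (Function('m')(G, I) = Add(G, Add(-2, Mul(-1, -55))) = Add(G, Add(-2, 55)) = Add(G, 53) = Add(53, G))
Function('V')(S) = Add(-3, Mul(-3, S)) (Function('V')(S) = Add(-7, Mul(-1, Add(-4, Mul(3, S)))) = Add(-7, Add(4, Mul(-3, S))) = Add(-3, Mul(-3, S)))
Add(Add(-112, Mul(-289, Function('V')(-18))), Mul(-1, Function('m')(4, -297))) = Add(Add(-112, Mul(-289, Add(-3, Mul(-3, -18)))), Mul(-1, Add(53, 4))) = Add(Add(-112, Mul(-289, Add(-3, 54))), Mul(-1, 57)) = Add(Add(-112, Mul(-289, 51)), -57) = Add(Add(-112, -14739), -57) = Add(-14851, -57) = -14908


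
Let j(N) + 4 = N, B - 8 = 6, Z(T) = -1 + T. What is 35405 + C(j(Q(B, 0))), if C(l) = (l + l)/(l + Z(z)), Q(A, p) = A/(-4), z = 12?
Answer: 247805/7 ≈ 35401.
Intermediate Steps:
B = 14 (B = 8 + 6 = 14)
Q(A, p) = -A/4 (Q(A, p) = A*(-1/4) = -A/4)
j(N) = -4 + N
C(l) = 2*l/(11 + l) (C(l) = (l + l)/(l + (-1 + 12)) = (2*l)/(l + 11) = (2*l)/(11 + l) = 2*l/(11 + l))
35405 + C(j(Q(B, 0))) = 35405 + 2*(-4 - 1/4*14)/(11 + (-4 - 1/4*14)) = 35405 + 2*(-4 - 7/2)/(11 + (-4 - 7/2)) = 35405 + 2*(-15/2)/(11 - 15/2) = 35405 + 2*(-15/2)/(7/2) = 35405 + 2*(-15/2)*(2/7) = 35405 - 30/7 = 247805/7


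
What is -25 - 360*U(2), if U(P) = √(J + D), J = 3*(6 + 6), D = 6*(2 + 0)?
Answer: -25 - 1440*√3 ≈ -2519.2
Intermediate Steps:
D = 12 (D = 6*2 = 12)
J = 36 (J = 3*12 = 36)
U(P) = 4*√3 (U(P) = √(36 + 12) = √48 = 4*√3)
-25 - 360*U(2) = -25 - 1440*√3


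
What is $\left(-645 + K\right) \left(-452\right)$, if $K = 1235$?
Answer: $-266680$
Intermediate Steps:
$\left(-645 + K\right) \left(-452\right) = \left(-645 + 1235\right) \left(-452\right) = 590 \left(-452\right) = -266680$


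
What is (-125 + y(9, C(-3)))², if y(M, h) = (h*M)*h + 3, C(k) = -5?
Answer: 10609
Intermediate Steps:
y(M, h) = 3 + M*h² (y(M, h) = (M*h)*h + 3 = M*h² + 3 = 3 + M*h²)
(-125 + y(9, C(-3)))² = (-125 + (3 + 9*(-5)²))² = (-125 + (3 + 9*25))² = (-125 + (3 + 225))² = (-125 + 228)² = 103² = 10609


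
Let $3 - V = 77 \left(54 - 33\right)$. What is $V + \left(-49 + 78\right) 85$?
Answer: $851$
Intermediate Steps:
$V = -1614$ ($V = 3 - 77 \left(54 - 33\right) = 3 - 77 \cdot 21 = 3 - 1617 = -1614$)
$V + \left(-49 + 78\right) 85 = -1614 + \left(-49 + 78\right) 85 = -1614 + 29 \cdot 85 = -1614 + 2465 = 851$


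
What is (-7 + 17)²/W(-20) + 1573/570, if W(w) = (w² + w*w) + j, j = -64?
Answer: 151841/52440 ≈ 2.8955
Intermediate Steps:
W(w) = -64 + 2*w² (W(w) = (w² + w*w) - 64 = (w² + w²) - 64 = 2*w² - 64 = -64 + 2*w²)
(-7 + 17)²/W(-20) + 1573/570 = (-7 + 17)²/(-64 + 2*(-20)²) + 1573/570 = 10²/(-64 + 2*400) + 1573*(1/570) = 100/(-64 + 800) + 1573/570 = 100/736 + 1573/570 = 100*(1/736) + 1573/570 = 25/184 + 1573/570 = 151841/52440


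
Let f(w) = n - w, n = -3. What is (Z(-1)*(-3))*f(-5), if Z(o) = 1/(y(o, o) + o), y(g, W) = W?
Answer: 3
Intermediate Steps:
f(w) = -3 - w
Z(o) = 1/(2*o) (Z(o) = 1/(o + o) = 1/(2*o))
(Z(-1)*(-3))*f(-5) = (((1/2)/(-1))*(-3))*(-3 - 1*(-5)) = (((1/2)*(-1))*(-3))*(-3 + 5) = -1/2*(-3)*2 = (3/2)*2 = 3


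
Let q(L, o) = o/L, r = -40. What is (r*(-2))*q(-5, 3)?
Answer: -48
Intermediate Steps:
(r*(-2))*q(-5, 3) = (-40*(-2))*(3/(-5)) = 80*(3*(-⅕)) = 80*(-⅗) = -48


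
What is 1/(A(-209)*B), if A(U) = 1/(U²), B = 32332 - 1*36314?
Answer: -3971/362 ≈ -10.970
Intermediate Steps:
B = -3982 (B = 32332 - 36314 = -3982)
A(U) = U⁻²
1/(A(-209)*B) = 1/((-209)⁻²*(-3982)) = -1/3982/(1/43681) = 43681*(-1/3982) = -3971/362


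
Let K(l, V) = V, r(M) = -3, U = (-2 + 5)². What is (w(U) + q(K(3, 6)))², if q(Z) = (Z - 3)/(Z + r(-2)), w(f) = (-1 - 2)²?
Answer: 100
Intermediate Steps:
U = 9 (U = 3² = 9)
w(f) = 9 (w(f) = (-3)² = 9)
q(Z) = 1 (q(Z) = (Z - 3)/(Z - 3) = (-3 + Z)/(-3 + Z) = 1)
(w(U) + q(K(3, 6)))² = (9 + 1)² = 10² = 100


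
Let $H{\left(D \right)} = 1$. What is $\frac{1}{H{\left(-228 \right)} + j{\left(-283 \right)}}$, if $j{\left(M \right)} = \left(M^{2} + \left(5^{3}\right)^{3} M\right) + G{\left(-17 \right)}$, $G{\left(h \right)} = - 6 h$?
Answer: $- \frac{1}{552654183} \approx -1.8095 \cdot 10^{-9}$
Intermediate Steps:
$j{\left(M \right)} = 102 + M^{2} + 1953125 M$ ($j{\left(M \right)} = \left(M^{2} + \left(5^{3}\right)^{3} M\right) - -102 = \left(M^{2} + 125^{3} M\right) + 102 = \left(M^{2} + 1953125 M\right) + 102 = 102 + M^{2} + 1953125 M$)
$\frac{1}{H{\left(-228 \right)} + j{\left(-283 \right)}} = \frac{1}{1 + \left(102 + \left(-283\right)^{2} + 1953125 \left(-283\right)\right)} = \frac{1}{1 + \left(102 + 80089 - 552734375\right)} = \frac{1}{1 - 552654184} = \frac{1}{-552654183} = - \frac{1}{552654183}$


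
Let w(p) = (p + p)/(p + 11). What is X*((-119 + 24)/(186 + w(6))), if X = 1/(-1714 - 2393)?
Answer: 1615/13035618 ≈ 0.00012389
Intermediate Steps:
w(p) = 2*p/(11 + p) (w(p) = (2*p)/(11 + p) = 2*p/(11 + p))
X = -1/4107 (X = 1/(-4107) = -1/4107 ≈ -0.00024349)
X*((-119 + 24)/(186 + w(6))) = -(-119 + 24)/(4107*(186 + 2*6/(11 + 6))) = -(-95)/(4107*(186 + 2*6/17)) = -(-95)/(4107*(186 + 2*6*(1/17))) = -(-95)/(4107*(186 + 12/17)) = -(-95)/(4107*3174/17) = -(-95)*17/(4107*3174) = -1/4107*(-1615/3174) = 1615/13035618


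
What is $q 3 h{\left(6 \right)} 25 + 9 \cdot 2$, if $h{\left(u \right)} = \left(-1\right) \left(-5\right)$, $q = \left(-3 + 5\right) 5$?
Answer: $3768$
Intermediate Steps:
$q = 10$ ($q = 2 \cdot 5 = 10$)
$h{\left(u \right)} = 5$
$q 3 h{\left(6 \right)} 25 + 9 \cdot 2 = 10 \cdot 3 \cdot 5 \cdot 25 + 9 \cdot 2 = 30 \cdot 5 \cdot 25 + 18 = 150 \cdot 25 + 18 = 3750 + 18 = 3768$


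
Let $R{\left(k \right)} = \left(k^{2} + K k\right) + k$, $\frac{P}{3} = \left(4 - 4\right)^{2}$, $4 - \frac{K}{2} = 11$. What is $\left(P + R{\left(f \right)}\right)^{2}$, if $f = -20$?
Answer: $435600$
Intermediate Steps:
$K = -14$ ($K = 8 - 22 = -14$)
$P = 0$ ($P = 3 \left(4 - 4\right)^{2} = 3 \cdot 0^{2} = 3 \cdot 0 = 0$)
$R{\left(k \right)} = k^{2} - 13 k$ ($R{\left(k \right)} = \left(k^{2} - 14 k\right) + k = k^{2} - 13 k$)
$\left(P + R{\left(f \right)}\right)^{2} = \left(0 - 20 \left(-13 - 20\right)\right)^{2} = \left(0 - -660\right)^{2} = \left(0 + 660\right)^{2} = 660^{2} = 435600$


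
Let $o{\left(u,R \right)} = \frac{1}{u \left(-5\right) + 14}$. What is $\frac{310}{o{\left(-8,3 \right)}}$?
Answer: $16740$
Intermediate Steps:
$o{\left(u,R \right)} = \frac{1}{14 - 5 u}$ ($o{\left(u,R \right)} = \frac{1}{- 5 u + 14} = \frac{1}{14 - 5 u}$)
$\frac{310}{o{\left(-8,3 \right)}} = \frac{310}{\left(-1\right) \frac{1}{-14 + 5 \left(-8\right)}} = \frac{310}{\left(-1\right) \frac{1}{-14 - 40}} = \frac{310}{\left(-1\right) \frac{1}{-54}} = \frac{310}{\left(-1\right) \left(- \frac{1}{54}\right)} = 310 \frac{1}{\frac{1}{54}} = 310 \cdot 54 = 16740$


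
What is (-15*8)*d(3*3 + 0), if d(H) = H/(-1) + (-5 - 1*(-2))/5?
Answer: 1152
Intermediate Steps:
d(H) = -⅗ - H (d(H) = H*(-1) + (-5 + 2)*(⅕) = -H - 3*⅕ = -H - ⅗ = -⅗ - H)
(-15*8)*d(3*3 + 0) = (-15*8)*(-⅗ - (3*3 + 0)) = -120*(-⅗ - (9 + 0)) = -120*(-⅗ - 1*9) = -120*(-⅗ - 9) = -120*(-48/5) = 1152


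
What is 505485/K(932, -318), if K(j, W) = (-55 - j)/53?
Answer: -190005/7 ≈ -27144.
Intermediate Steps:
K(j, W) = -55/53 - j/53 (K(j, W) = (-55 - j)*(1/53) = -55/53 - j/53)
505485/K(932, -318) = 505485/(-55/53 - 1/53*932) = 505485/(-55/53 - 932/53) = 505485/(-987/53) = 505485*(-53/987) = -190005/7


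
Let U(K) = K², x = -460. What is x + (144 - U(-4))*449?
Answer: 57012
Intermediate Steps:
x + (144 - U(-4))*449 = -460 + (144 - 1*(-4)²)*449 = -460 + (144 - 1*16)*449 = -460 + (144 - 16)*449 = -460 + 128*449 = -460 + 57472 = 57012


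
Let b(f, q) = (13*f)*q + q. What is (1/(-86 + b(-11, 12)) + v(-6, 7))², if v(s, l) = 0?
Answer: 1/3204100 ≈ 3.1210e-7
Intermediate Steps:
b(f, q) = q + 13*f*q (b(f, q) = 13*f*q + q = q + 13*f*q)
(1/(-86 + b(-11, 12)) + v(-6, 7))² = (1/(-86 + 12*(1 + 13*(-11))) + 0)² = (1/(-86 + 12*(1 - 143)) + 0)² = (1/(-86 + 12*(-142)) + 0)² = (1/(-86 - 1704) + 0)² = (1/(-1790) + 0)² = (-1/1790 + 0)² = (-1/1790)² = 1/3204100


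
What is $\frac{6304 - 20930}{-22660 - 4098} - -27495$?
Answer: $\frac{367862918}{13379} \approx 27496.0$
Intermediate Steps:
$\frac{6304 - 20930}{-22660 - 4098} - -27495 = - \frac{14626}{-26758} + 27495 = \left(-14626\right) \left(- \frac{1}{26758}\right) + 27495 = \frac{7313}{13379} + 27495 = \frac{367862918}{13379}$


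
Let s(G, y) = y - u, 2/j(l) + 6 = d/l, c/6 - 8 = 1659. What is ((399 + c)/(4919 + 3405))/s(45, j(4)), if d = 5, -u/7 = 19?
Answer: 197619/20968156 ≈ 0.0094247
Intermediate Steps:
u = -133 (u = -7*19 = -133)
c = 10002 (c = 48 + 6*1659 = 48 + 9954 = 10002)
j(l) = 2/(-6 + 5/l)
s(G, y) = 133 + y (s(G, y) = y - 1*(-133) = y + 133 = 133 + y)
((399 + c)/(4919 + 3405))/s(45, j(4)) = ((399 + 10002)/(4919 + 3405))/(133 - 2*4/(-5 + 6*4)) = (10401/8324)/(133 - 2*4/(-5 + 24)) = (10401*(1/8324))/(133 - 2*4/19) = 10401/(8324*(133 - 2*4*1/19)) = 10401/(8324*(133 - 8/19)) = 10401/(8324*(2519/19)) = (10401/8324)*(19/2519) = 197619/20968156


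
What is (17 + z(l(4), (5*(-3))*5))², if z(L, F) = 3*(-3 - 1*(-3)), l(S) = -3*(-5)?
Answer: 289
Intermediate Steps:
l(S) = 15
z(L, F) = 0 (z(L, F) = 3*(-3 + 3) = 3*0 = 0)
(17 + z(l(4), (5*(-3))*5))² = (17 + 0)² = 17² = 289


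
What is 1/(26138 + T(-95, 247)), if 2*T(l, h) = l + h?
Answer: 1/26214 ≈ 3.8148e-5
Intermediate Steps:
T(l, h) = h/2 + l/2 (T(l, h) = (l + h)/2 = (h + l)/2 = h/2 + l/2)
1/(26138 + T(-95, 247)) = 1/(26138 + ((½)*247 + (½)*(-95))) = 1/(26138 + (247/2 - 95/2)) = 1/(26138 + 76) = 1/26214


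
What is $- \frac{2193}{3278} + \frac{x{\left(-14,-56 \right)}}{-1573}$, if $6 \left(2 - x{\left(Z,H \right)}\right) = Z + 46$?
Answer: $- \frac{937817}{1406262} \approx -0.66689$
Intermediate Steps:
$x{\left(Z,H \right)} = - \frac{17}{3} - \frac{Z}{6}$ ($x{\left(Z,H \right)} = 2 - \frac{Z + 46}{6} = 2 - \frac{46 + Z}{6} = 2 - \left(\frac{23}{3} + \frac{Z}{6}\right) = - \frac{17}{3} - \frac{Z}{6}$)
$- \frac{2193}{3278} + \frac{x{\left(-14,-56 \right)}}{-1573} = - \frac{2193}{3278} + \frac{- \frac{17}{3} - - \frac{7}{3}}{-1573} = \left(-2193\right) \frac{1}{3278} + \left(- \frac{17}{3} + \frac{7}{3}\right) \left(- \frac{1}{1573}\right) = - \frac{2193}{3278} - - \frac{10}{4719} = - \frac{2193}{3278} + \frac{10}{4719} = - \frac{937817}{1406262}$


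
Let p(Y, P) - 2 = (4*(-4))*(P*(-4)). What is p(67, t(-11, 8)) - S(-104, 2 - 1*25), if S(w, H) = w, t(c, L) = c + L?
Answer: -86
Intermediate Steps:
t(c, L) = L + c
p(Y, P) = 2 + 64*P (p(Y, P) = 2 + (4*(-4))*(P*(-4)) = 2 - (-64)*P = 2 + 64*P)
p(67, t(-11, 8)) - S(-104, 2 - 1*25) = (2 + 64*(8 - 11)) - 1*(-104) = (2 + 64*(-3)) + 104 = (2 - 192) + 104 = -190 + 104 = -86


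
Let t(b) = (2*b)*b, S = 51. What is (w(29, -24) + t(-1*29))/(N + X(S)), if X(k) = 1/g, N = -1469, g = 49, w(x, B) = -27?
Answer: -16219/14396 ≈ -1.1266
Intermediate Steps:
X(k) = 1/49
t(b) = 2*b²
(w(29, -24) + t(-1*29))/(N + X(S)) = (-27 + 2*(-1*29)²)/(-1469 + 1/49) = (-27 + 2*(-29)²)/(-71980/49) = (-27 + 2*841)*(-49/71980) = (-27 + 1682)*(-49/71980) = 1655*(-49/71980) = -16219/14396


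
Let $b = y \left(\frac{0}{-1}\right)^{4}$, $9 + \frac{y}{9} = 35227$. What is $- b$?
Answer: $0$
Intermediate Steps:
$y = 316962$ ($y = -81 + 9 \cdot 35227 = -81 + 317043 = 316962$)
$b = 0$ ($b = 316962 \left(\frac{0}{-1}\right)^{4} = 316962 \left(0 \left(-1\right)\right)^{4} = 316962 \cdot 0^{4} = 316962 \cdot 0 = 0$)
$- b = \left(-1\right) 0 = 0$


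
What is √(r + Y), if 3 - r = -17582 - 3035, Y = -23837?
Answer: I*√3217 ≈ 56.719*I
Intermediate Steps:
r = 20620 (r = 3 - (-17582 - 3035) = 3 - 1*(-20617) = 3 + 20617 = 20620)
√(r + Y) = √(20620 - 23837) = √(-3217) = I*√3217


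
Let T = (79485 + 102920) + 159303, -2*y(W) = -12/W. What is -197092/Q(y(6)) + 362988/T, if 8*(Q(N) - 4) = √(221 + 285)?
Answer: -307872816697/3160799 + 112624*√506/37 ≈ -28933.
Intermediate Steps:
y(W) = 6/W (y(W) = -(-6)/W = 6/W)
T = 341708 (T = 182405 + 159303 = 341708)
Q(N) = 4 + √506/8 (Q(N) = 4 + √(221 + 285)/8 = 4 + √506/8)
-197092/Q(y(6)) + 362988/T = -197092/(4 + √506/8) + 362988/341708 = -197092/(4 + √506/8) + 362988*(1/341708) = -197092/(4 + √506/8) + 90747/85427 = 90747/85427 - 197092/(4 + √506/8)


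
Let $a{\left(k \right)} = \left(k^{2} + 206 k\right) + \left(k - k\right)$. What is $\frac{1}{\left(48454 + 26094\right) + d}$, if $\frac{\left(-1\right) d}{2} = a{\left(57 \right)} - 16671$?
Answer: $\frac{1}{77908} \approx 1.2836 \cdot 10^{-5}$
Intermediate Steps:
$a{\left(k \right)} = k^{2} + 206 k$ ($a{\left(k \right)} = \left(k^{2} + 206 k\right) + 0 = k^{2} + 206 k$)
$d = 3360$ ($d = - 2 \left(57 \left(206 + 57\right) - 16671\right) = - 2 \left(57 \cdot 263 - 16671\right) = - 2 \left(14991 - 16671\right) = \left(-2\right) \left(-1680\right) = 3360$)
$\frac{1}{\left(48454 + 26094\right) + d} = \frac{1}{\left(48454 + 26094\right) + 3360} = \frac{1}{74548 + 3360} = \frac{1}{77908}$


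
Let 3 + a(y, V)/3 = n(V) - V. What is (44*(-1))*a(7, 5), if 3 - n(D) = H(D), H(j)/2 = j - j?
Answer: 660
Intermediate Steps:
H(j) = 0 (H(j) = 2*(j - j) = 2*0 = 0)
n(D) = 3 (n(D) = 3 - 1*0 = 3 + 0 = 3)
a(y, V) = -3*V (a(y, V) = -9 + 3*(3 - V) = -9 + (9 - 3*V) = -3*V)
(44*(-1))*a(7, 5) = (44*(-1))*(-3*5) = -44*(-15) = 660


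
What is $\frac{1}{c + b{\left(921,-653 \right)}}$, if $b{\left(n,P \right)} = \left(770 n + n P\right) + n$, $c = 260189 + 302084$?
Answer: $\frac{1}{670951} \approx 1.4904 \cdot 10^{-6}$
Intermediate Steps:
$c = 562273$
$b{\left(n,P \right)} = 771 n + P n$ ($b{\left(n,P \right)} = \left(770 n + P n\right) + n = 771 n + P n$)
$\frac{1}{c + b{\left(921,-653 \right)}} = \frac{1}{562273 + 921 \left(771 - 653\right)} = \frac{1}{562273 + 921 \cdot 118} = \frac{1}{562273 + 108678} = \frac{1}{670951}$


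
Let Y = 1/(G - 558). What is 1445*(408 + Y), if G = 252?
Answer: 10611995/18 ≈ 5.8956e+5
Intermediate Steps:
Y = -1/306 (Y = 1/(252 - 558) = 1/(-306) = -1/306 ≈ -0.0032680)
1445*(408 + Y) = 1445*(408 - 1/306) = 1445*(124847/306) = 10611995/18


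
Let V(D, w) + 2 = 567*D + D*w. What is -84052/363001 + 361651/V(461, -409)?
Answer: 955402009/201828556 ≈ 4.7337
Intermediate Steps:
V(D, w) = -2 + 567*D + D*w (V(D, w) = -2 + (567*D + D*w) = -2 + 567*D + D*w)
-84052/363001 + 361651/V(461, -409) = -84052/363001 + 361651/(-2 + 567*461 + 461*(-409)) = -84052*1/363001 + 361651/(-2 + 261387 - 188549) = -84052/363001 + 361651/72836 = 955402009/201828556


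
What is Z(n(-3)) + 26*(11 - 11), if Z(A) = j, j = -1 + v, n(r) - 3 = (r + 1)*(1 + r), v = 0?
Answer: -1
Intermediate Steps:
n(r) = 3 + (1 + r)**2 (n(r) = 3 + (r + 1)*(1 + r) = 3 + (1 + r)*(1 + r) = 3 + (1 + r)**2)
j = -1 (j = -1 + 0 = -1)
Z(A) = -1
Z(n(-3)) + 26*(11 - 11) = -1 + 26*(11 - 11) = -1 + 26*0 = -1 + 0 = -1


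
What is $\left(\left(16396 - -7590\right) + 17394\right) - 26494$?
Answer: $14886$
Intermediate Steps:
$\left(\left(16396 - -7590\right) + 17394\right) - 26494 = \left(\left(16396 + 7590\right) + 17394\right) - 26494 = \left(23986 + 17394\right) - 26494 = 41380 - 26494 = 14886$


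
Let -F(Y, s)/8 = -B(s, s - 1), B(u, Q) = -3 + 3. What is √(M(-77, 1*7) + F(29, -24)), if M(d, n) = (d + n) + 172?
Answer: √102 ≈ 10.100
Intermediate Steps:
M(d, n) = 172 + d + n
B(u, Q) = 0
F(Y, s) = 0 (F(Y, s) = -(-8)*0 = -8*0 = 0)
√(M(-77, 1*7) + F(29, -24)) = √((172 - 77 + 1*7) + 0) = √((172 - 77 + 7) + 0) = √(102 + 0) = √102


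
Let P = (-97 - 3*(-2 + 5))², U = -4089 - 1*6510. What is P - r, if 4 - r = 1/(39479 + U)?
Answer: 324380161/28880 ≈ 11232.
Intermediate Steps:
U = -10599 (U = -4089 - 6510 = -10599)
r = 115519/28880 (r = 4 - 1/(39479 - 10599) = 4 - 1/28880 = 115519/28880 ≈ 4.0000)
P = 11236 (P = (-97 - 3*3)² = (-97 - 1*9)² = (-97 - 9)² = (-106)² = 11236)
P - r = 11236 - 1*115519/28880 = 11236 - 115519/28880 = 324380161/28880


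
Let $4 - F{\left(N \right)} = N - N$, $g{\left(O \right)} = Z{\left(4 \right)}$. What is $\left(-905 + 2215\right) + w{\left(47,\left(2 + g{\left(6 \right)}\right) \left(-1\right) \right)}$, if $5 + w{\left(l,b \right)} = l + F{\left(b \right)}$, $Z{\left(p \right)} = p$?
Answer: $1356$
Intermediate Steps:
$g{\left(O \right)} = 4$
$F{\left(N \right)} = 4$ ($F{\left(N \right)} = 4 - \left(N - N\right) = 4 - 0 = 4 + 0 = 4$)
$w{\left(l,b \right)} = -1 + l$ ($w{\left(l,b \right)} = -5 + \left(l + 4\right) = -5 + \left(4 + l\right) = -1 + l$)
$\left(-905 + 2215\right) + w{\left(47,\left(2 + g{\left(6 \right)}\right) \left(-1\right) \right)} = \left(-905 + 2215\right) + \left(-1 + 47\right) = 1310 + 46 = 1356$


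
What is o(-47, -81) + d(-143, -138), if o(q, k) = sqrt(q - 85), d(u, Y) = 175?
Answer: 175 + 2*I*sqrt(33) ≈ 175.0 + 11.489*I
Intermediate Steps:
o(q, k) = sqrt(-85 + q)
o(-47, -81) + d(-143, -138) = sqrt(-85 - 47) + 175 = sqrt(-132) + 175 = 2*I*sqrt(33) + 175 = 175 + 2*I*sqrt(33)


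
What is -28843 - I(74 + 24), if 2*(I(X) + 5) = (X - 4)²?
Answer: -33256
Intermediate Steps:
I(X) = -5 + (-4 + X)²/2 (I(X) = -5 + (X - 4)²/2 = -5 + (-4 + X)²/2)
-28843 - I(74 + 24) = -28843 - (-5 + (-4 + (74 + 24))²/2) = -28843 - (-5 + (-4 + 98)²/2) = -28843 - (-5 + (½)*94²) = -28843 - (-5 + (½)*8836) = -28843 - (-5 + 4418) = -28843 - 1*4413 = -28843 - 4413 = -33256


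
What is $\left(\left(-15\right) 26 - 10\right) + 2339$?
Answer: $1939$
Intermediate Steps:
$\left(\left(-15\right) 26 - 10\right) + 2339 = \left(-390 - 10\right) + 2339 = -400 + 2339 = 1939$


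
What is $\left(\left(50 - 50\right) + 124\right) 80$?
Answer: $9920$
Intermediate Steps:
$\left(\left(50 - 50\right) + 124\right) 80 = \left(0 + 124\right) 80 = 124 \cdot 80 = 9920$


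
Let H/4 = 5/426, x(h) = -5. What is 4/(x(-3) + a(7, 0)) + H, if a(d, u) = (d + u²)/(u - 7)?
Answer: -44/71 ≈ -0.61972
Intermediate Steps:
a(d, u) = (d + u²)/(-7 + u)
H = 10/213 (H = 4*(5/426) = 10/213 ≈ 0.046948)
4/(x(-3) + a(7, 0)) + H = 4/(-5 + (7 + 0²)/(-7 + 0)) + 10/213 = 4/(-5 + (7 + 0)/(-7)) + 10/213 = 4/(-5 - ⅐*7) + 10/213 = 4/(-5 - 1) + 10/213 = 4/(-6) + 10/213 = -⅙*4 + 10/213 = -⅔ + 10/213 = -44/71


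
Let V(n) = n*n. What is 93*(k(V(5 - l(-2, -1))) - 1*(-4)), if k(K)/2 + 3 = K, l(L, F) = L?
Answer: 8928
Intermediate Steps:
V(n) = n**2
k(K) = -6 + 2*K
93*(k(V(5 - l(-2, -1))) - 1*(-4)) = 93*((-6 + 2*(5 - 1*(-2))**2) - 1*(-4)) = 93*((-6 + 2*(5 + 2)**2) + 4) = 93*((-6 + 2*7**2) + 4) = 93*((-6 + 2*49) + 4) = 93*((-6 + 98) + 4) = 93*(92 + 4) = 93*96 = 8928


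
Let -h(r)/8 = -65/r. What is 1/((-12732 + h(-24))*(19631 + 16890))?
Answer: -3/1397329981 ≈ -2.1470e-9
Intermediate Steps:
h(r) = 520/r (h(r) = -(-520)/r = 520/r)
1/((-12732 + h(-24))*(19631 + 16890)) = 1/((-12732 + 520/(-24))*(19631 + 16890)) = 1/((-12732 + 520*(-1/24))*36521) = 1/((-12732 - 65/3)*36521) = 1/(-38261/3*36521) = 1/(-1397329981/3) = -3/1397329981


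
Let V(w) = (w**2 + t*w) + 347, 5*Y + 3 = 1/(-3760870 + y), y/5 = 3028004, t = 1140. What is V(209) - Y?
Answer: 16061021613449/56895750 ≈ 2.8229e+5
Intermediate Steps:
y = 15140020 (y = 5*3028004 = 15140020)
Y = -34137449/56895750 (Y = -3/5 + 1/(5*(-3760870 + 15140020)) = -3/5 + (1/5)/11379150 = -3/5 + (1/5)*(1/11379150) = -3/5 + 1/56895750 = -34137449/56895750 ≈ -0.60000)
V(w) = 347 + w**2 + 1140*w (V(w) = (w**2 + 1140*w) + 347 = 347 + w**2 + 1140*w)
V(209) - Y = (347 + 209**2 + 1140*209) - 1*(-34137449/56895750) = (347 + 43681 + 238260) + 34137449/56895750 = 282288 + 34137449/56895750 = 16061021613449/56895750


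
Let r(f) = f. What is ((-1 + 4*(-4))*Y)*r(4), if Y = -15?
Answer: 1020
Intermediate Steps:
((-1 + 4*(-4))*Y)*r(4) = ((-1 + 4*(-4))*(-15))*4 = ((-1 - 16)*(-15))*4 = -17*(-15)*4 = 255*4 = 1020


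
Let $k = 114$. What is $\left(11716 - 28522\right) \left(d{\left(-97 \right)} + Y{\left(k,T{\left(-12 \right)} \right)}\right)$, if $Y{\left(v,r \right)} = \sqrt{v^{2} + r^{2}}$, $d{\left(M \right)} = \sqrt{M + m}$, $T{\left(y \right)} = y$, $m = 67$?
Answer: $- 100836 \sqrt{365} - 16806 i \sqrt{30} \approx -1.9265 \cdot 10^{6} - 92050.0 i$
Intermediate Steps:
$d{\left(M \right)} = \sqrt{67 + M}$ ($d{\left(M \right)} = \sqrt{M + 67} = \sqrt{67 + M}$)
$Y{\left(v,r \right)} = \sqrt{r^{2} + v^{2}}$
$\left(11716 - 28522\right) \left(d{\left(-97 \right)} + Y{\left(k,T{\left(-12 \right)} \right)}\right) = \left(11716 - 28522\right) \left(\sqrt{67 - 97} + \sqrt{\left(-12\right)^{2} + 114^{2}}\right) = - 16806 \left(\sqrt{-30} + \sqrt{144 + 12996}\right) = - 16806 \left(i \sqrt{30} + \sqrt{13140}\right) = - 16806 \left(i \sqrt{30} + 6 \sqrt{365}\right) = - 16806 \left(6 \sqrt{365} + i \sqrt{30}\right) = - 100836 \sqrt{365} - 16806 i \sqrt{30}$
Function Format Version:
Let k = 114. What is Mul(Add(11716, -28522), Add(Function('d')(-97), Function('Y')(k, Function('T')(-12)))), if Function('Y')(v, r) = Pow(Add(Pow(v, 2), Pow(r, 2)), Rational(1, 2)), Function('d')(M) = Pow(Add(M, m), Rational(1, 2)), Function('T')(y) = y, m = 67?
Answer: Add(Mul(-100836, Pow(365, Rational(1, 2))), Mul(-16806, I, Pow(30, Rational(1, 2)))) ≈ Add(-1.9265e+6, Mul(-92050., I))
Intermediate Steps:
Function('d')(M) = Pow(Add(67, M), Rational(1, 2)) (Function('d')(M) = Pow(Add(M, 67), Rational(1, 2)) = Pow(Add(67, M), Rational(1, 2)))
Function('Y')(v, r) = Pow(Add(Pow(r, 2), Pow(v, 2)), Rational(1, 2))
Mul(Add(11716, -28522), Add(Function('d')(-97), Function('Y')(k, Function('T')(-12)))) = Mul(Add(11716, -28522), Add(Pow(Add(67, -97), Rational(1, 2)), Pow(Add(Pow(-12, 2), Pow(114, 2)), Rational(1, 2)))) = Mul(-16806, Add(Pow(-30, Rational(1, 2)), Pow(Add(144, 12996), Rational(1, 2)))) = Mul(-16806, Add(Mul(I, Pow(30, Rational(1, 2))), Pow(13140, Rational(1, 2)))) = Mul(-16806, Add(Mul(I, Pow(30, Rational(1, 2))), Mul(6, Pow(365, Rational(1, 2))))) = Mul(-16806, Add(Mul(6, Pow(365, Rational(1, 2))), Mul(I, Pow(30, Rational(1, 2))))) = Add(Mul(-100836, Pow(365, Rational(1, 2))), Mul(-16806, I, Pow(30, Rational(1, 2))))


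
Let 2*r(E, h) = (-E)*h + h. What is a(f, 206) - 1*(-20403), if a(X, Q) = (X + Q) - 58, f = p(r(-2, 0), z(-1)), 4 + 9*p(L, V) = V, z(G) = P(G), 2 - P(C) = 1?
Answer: 61652/3 ≈ 20551.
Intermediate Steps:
P(C) = 1 (P(C) = 2 - 1*1 = 2 - 1 = 1)
r(E, h) = h/2 - E*h/2 (r(E, h) = ((-E)*h + h)/2 = (-E*h + h)/2 = (h - E*h)/2 = h/2 - E*h/2)
z(G) = 1
p(L, V) = -4/9 + V/9
f = -⅓ (f = -4/9 + (⅑)*1 = -4/9 + ⅑ = -⅓ ≈ -0.33333)
a(X, Q) = -58 + Q + X (a(X, Q) = (Q + X) - 58 = -58 + Q + X)
a(f, 206) - 1*(-20403) = (-58 + 206 - ⅓) - 1*(-20403) = 443/3 + 20403 = 61652/3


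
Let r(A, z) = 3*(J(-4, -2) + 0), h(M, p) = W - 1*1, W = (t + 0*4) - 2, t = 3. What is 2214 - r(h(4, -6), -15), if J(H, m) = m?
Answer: 2220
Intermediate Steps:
W = 1 (W = (3 + 0*4) - 2 = (3 + 0) - 2 = 3 - 2 = 1)
h(M, p) = 0 (h(M, p) = 1 - 1*1 = 1 - 1 = 0)
r(A, z) = -6 (r(A, z) = 3*(-2 + 0) = 3*(-2) = -6)
2214 - r(h(4, -6), -15) = 2214 - 1*(-6) = 2214 + 6 = 2220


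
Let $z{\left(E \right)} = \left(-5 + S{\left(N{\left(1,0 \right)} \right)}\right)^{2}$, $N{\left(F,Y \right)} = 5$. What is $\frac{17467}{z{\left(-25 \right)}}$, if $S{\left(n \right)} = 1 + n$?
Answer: $17467$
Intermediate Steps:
$z{\left(E \right)} = 1$ ($z{\left(E \right)} = \left(-5 + \left(1 + 5\right)\right)^{2} = \left(-5 + 6\right)^{2} = 1^{2} = 1$)
$\frac{17467}{z{\left(-25 \right)}} = \frac{17467}{1} = 17467 \cdot 1 = 17467$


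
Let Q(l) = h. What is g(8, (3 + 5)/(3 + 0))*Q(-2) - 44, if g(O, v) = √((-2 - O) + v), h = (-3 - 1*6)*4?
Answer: -44 - 12*I*√66 ≈ -44.0 - 97.488*I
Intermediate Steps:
h = -36 (h = (-3 - 6)*4 = -9*4 = -36)
g(O, v) = √(-2 + v - O)
Q(l) = -36
g(8, (3 + 5)/(3 + 0))*Q(-2) - 44 = √(-2 + (3 + 5)/(3 + 0) - 1*8)*(-36) - 44 = √(-2 + 8/3 - 8)*(-36) - 44 = √(-22/3)*(-36) - 44 = (I*√66/3)*(-36) - 44 = -12*I*√66 - 44 = -44 - 12*I*√66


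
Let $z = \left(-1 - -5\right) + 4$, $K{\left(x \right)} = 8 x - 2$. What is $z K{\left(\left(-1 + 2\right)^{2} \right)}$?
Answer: $48$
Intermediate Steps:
$K{\left(x \right)} = -2 + 8 x$
$z = 8$ ($z = \left(-1 + 5\right) + 4 = 4 + 4 = 8$)
$z K{\left(\left(-1 + 2\right)^{2} \right)} = 8 \left(-2 + 8 \left(-1 + 2\right)^{2}\right) = 8 \left(-2 + 8 \cdot 1^{2}\right) = 8 \left(-2 + 8 \cdot 1\right) = 8 \left(-2 + 8\right) = 8 \cdot 6 = 48$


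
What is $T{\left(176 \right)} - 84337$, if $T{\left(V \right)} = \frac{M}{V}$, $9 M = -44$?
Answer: $- \frac{3036133}{36} \approx -84337.0$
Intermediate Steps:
$M = - \frac{44}{9}$ ($M = \frac{1}{9} \left(-44\right) = - \frac{44}{9} \approx -4.8889$)
$T{\left(V \right)} = - \frac{44}{9 V}$
$T{\left(176 \right)} - 84337 = - \frac{44}{9 \cdot 176} - 84337 = \left(- \frac{44}{9}\right) \frac{1}{176} - 84337 = - \frac{1}{36} - 84337 = - \frac{3036133}{36}$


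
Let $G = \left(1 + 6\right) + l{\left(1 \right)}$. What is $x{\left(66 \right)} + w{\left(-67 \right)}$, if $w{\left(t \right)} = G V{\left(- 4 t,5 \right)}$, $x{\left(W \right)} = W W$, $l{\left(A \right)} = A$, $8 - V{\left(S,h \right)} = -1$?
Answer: $4428$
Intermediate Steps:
$V{\left(S,h \right)} = 9$ ($V{\left(S,h \right)} = 8 - -1 = 8 + 1 = 9$)
$G = 8$ ($G = \left(1 + 6\right) + 1 = 7 + 1 = 8$)
$x{\left(W \right)} = W^{2}$
$w{\left(t \right)} = 72$ ($w{\left(t \right)} = 8 \cdot 9 = 72$)
$x{\left(66 \right)} + w{\left(-67 \right)} = 66^{2} + 72 = 4356 + 72 = 4428$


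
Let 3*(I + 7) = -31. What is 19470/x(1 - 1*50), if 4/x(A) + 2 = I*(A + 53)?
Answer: -347215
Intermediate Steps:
I = -52/3 (I = -7 + (⅓)*(-31) = -7 - 31/3 = -52/3 ≈ -17.333)
x(A) = 4/(-2762/3 - 52*A/3) (x(A) = 4/(-2 - 52*(A + 53)/3) = 4/(-2 - 52*(53 + A)/3) = 4/(-2 + (-2756/3 - 52*A/3)) = 4/(-2762/3 - 52*A/3))
19470/x(1 - 1*50) = 19470/((6/(-1381 - 26*(1 - 1*50)))) = 19470/((6/(-1381 - 26*(1 - 50)))) = 19470/((6/(-1381 - 26*(-49)))) = 19470/((6/(-1381 + 1274))) = 19470/((6/(-107))) = 19470/((6*(-1/107))) = 19470/(-6/107) = 19470*(-107/6) = -347215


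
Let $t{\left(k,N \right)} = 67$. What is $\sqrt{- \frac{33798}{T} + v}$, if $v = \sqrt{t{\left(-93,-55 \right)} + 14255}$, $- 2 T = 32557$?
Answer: $\frac{\sqrt{2200722972 + 1059958249 \sqrt{14322}}}{32557} \approx 11.034$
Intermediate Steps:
$T = - \frac{32557}{2}$ ($T = \left(- \frac{1}{2}\right) 32557 = - \frac{32557}{2} \approx -16279.0$)
$v = \sqrt{14322}$ ($v = \sqrt{67 + 14255} = \sqrt{14322} \approx 119.67$)
$\sqrt{- \frac{33798}{T} + v} = \sqrt{- \frac{33798}{- \frac{32557}{2}} + \sqrt{14322}} = \sqrt{\left(-33798\right) \left(- \frac{2}{32557}\right) + \sqrt{14322}} = \sqrt{\frac{67596}{32557} + \sqrt{14322}}$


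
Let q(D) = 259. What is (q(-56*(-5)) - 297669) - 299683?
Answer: -597093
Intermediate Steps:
(q(-56*(-5)) - 297669) - 299683 = (259 - 297669) - 299683 = -297410 - 299683 = -597093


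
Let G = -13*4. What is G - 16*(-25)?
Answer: 348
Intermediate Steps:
G = -52
G - 16*(-25) = -52 - 16*(-25) = -52 + 400 = 348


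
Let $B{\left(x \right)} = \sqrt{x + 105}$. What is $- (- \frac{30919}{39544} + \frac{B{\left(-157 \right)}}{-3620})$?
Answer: $\frac{30919}{39544} + \frac{i \sqrt{13}}{1810} \approx 0.78189 + 0.001992 i$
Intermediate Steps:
$B{\left(x \right)} = \sqrt{105 + x}$
$- (- \frac{30919}{39544} + \frac{B{\left(-157 \right)}}{-3620}) = - (- \frac{30919}{39544} + \frac{\sqrt{105 - 157}}{-3620}) = - (\left(-30919\right) \frac{1}{39544} + \sqrt{-52} \left(- \frac{1}{3620}\right)) = - (- \frac{30919}{39544} + 2 i \sqrt{13} \left(- \frac{1}{3620}\right)) = - (- \frac{30919}{39544} - \frac{i \sqrt{13}}{1810}) = \frac{30919}{39544} + \frac{i \sqrt{13}}{1810}$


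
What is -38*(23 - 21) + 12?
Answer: -64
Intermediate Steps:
-38*(23 - 21) + 12 = -38*2 + 12 = -76 + 12 = -64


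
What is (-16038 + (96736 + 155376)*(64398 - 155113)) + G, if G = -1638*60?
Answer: -22870454398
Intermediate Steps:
G = -98280
(-16038 + (96736 + 155376)*(64398 - 155113)) + G = (-16038 + (96736 + 155376)*(64398 - 155113)) - 98280 = (-16038 + 252112*(-90715)) - 98280 = (-16038 - 22870340080) - 98280 = -22870356118 - 98280 = -22870454398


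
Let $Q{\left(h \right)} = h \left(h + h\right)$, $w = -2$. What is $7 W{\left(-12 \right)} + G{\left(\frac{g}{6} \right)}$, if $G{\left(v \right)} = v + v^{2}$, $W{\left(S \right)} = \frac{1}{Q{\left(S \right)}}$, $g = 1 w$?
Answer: $- \frac{19}{96} \approx -0.19792$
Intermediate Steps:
$Q{\left(h \right)} = 2 h^{2}$ ($Q{\left(h \right)} = h 2 h = 2 h^{2}$)
$g = -2$ ($g = 1 \left(-2\right) = -2$)
$W{\left(S \right)} = \frac{1}{2 S^{2}}$
$7 W{\left(-12 \right)} + G{\left(\frac{g}{6} \right)} = 7 \frac{1}{2 \cdot 144} + - \frac{2}{6} \left(1 - \frac{2}{6}\right) = 7 \cdot \frac{1}{2} \cdot \frac{1}{144} + \left(-2\right) \frac{1}{6} \left(1 - \frac{1}{3}\right) = 7 \cdot \frac{1}{288} - \frac{1 - \frac{1}{3}}{3} = \frac{7}{288} - \frac{2}{9} = - \frac{19}{96}$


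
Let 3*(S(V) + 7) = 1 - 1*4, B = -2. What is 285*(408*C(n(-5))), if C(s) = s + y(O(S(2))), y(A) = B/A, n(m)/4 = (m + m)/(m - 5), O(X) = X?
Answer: 494190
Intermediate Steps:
S(V) = -8 (S(V) = -7 + (1 - 1*4)/3 = -7 + (1 - 4)/3 = -7 + (1/3)*(-3) = -7 - 1 = -8)
n(m) = 8*m/(-5 + m) (n(m) = 4*((m + m)/(m - 5)) = 4*((2*m)/(-5 + m)) = 4*(2*m/(-5 + m)) = 8*m/(-5 + m))
y(A) = -2/A
C(s) = 1/4 + s (C(s) = s - 2/(-8) = s - 2*(-1/8) = s + 1/4 = 1/4 + s)
285*(408*C(n(-5))) = 285*(408*(1/4 + 8*(-5)/(-5 - 5))) = 285*(408*(1/4 + 8*(-5)/(-10))) = 285*(408*(1/4 + 8*(-5)*(-1/10))) = 285*(408*(1/4 + 4)) = 285*(408*(17/4)) = 285*1734 = 494190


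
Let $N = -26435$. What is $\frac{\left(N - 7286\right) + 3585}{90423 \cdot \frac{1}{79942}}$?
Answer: $- \frac{2409132112}{90423} \approx -26643.0$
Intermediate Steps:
$\frac{\left(N - 7286\right) + 3585}{90423 \cdot \frac{1}{79942}} = \frac{\left(-26435 - 7286\right) + 3585}{90423 \cdot \frac{1}{79942}} = \frac{-33721 + 3585}{90423 \cdot \frac{1}{79942}} = - \frac{30136}{\frac{90423}{79942}} = \left(-30136\right) \frac{79942}{90423} = - \frac{2409132112}{90423}$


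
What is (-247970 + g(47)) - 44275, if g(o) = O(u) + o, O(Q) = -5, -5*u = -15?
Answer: -292203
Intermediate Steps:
u = 3 (u = -⅕*(-15) = 3)
g(o) = -5 + o
(-247970 + g(47)) - 44275 = (-247970 + (-5 + 47)) - 44275 = (-247970 + 42) - 44275 = -247928 - 44275 = -292203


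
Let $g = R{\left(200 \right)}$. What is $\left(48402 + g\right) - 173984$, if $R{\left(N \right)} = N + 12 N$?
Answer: $-122982$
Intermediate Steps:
$R{\left(N \right)} = 13 N$
$g = 2600$ ($g = 13 \cdot 200 = 2600$)
$\left(48402 + g\right) - 173984 = \left(48402 + 2600\right) - 173984 = 51002 - 173984 = -122982$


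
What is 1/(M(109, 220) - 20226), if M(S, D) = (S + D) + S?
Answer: -1/19788 ≈ -5.0536e-5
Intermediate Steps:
M(S, D) = D + 2*S (M(S, D) = (D + S) + S = D + 2*S)
1/(M(109, 220) - 20226) = 1/((220 + 2*109) - 20226) = 1/((220 + 218) - 20226) = 1/(438 - 20226) = 1/(-19788) = -1/19788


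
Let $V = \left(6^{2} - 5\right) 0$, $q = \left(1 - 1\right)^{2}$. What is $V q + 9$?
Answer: $9$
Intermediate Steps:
$q = 0$ ($q = 0^{2} = 0$)
$V = 0$ ($V = \left(36 - 5\right) 0 = 31 \cdot 0 = 0$)
$V q + 9 = 0 \cdot 0 + 9 = 0 + 9 = 9$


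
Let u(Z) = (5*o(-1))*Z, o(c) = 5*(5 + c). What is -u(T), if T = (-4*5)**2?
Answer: -40000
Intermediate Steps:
o(c) = 25 + 5*c
T = 400 (T = (-20)**2 = 400)
u(Z) = 100*Z (u(Z) = (5*(25 + 5*(-1)))*Z = (5*(25 - 5))*Z = (5*20)*Z = 100*Z)
-u(T) = -100*400 = -1*40000 = -40000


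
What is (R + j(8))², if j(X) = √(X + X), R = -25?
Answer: 441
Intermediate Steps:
j(X) = √2*√X (j(X) = √(2*X) = √2*√X)
(R + j(8))² = (-25 + √2*√8)² = (-25 + √2*(2*√2))² = (-25 + 4)² = (-21)² = 441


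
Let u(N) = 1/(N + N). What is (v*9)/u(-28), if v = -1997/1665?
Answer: 111832/185 ≈ 604.50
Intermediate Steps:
u(N) = 1/(2*N)
v = -1997/1665 (v = -1997*1/1665 = -1997/1665 ≈ -1.1994)
(v*9)/u(-28) = (-1997/1665*9)/(((½)/(-28))) = -1997/(185*((½)*(-1/28))) = -1997/(185*(-1/56)) = -1997/185*(-56) = 111832/185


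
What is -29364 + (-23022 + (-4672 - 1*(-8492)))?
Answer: -48566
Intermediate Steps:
-29364 + (-23022 + (-4672 - 1*(-8492))) = -29364 + (-23022 + (-4672 + 8492)) = -29364 + (-23022 + 3820) = -29364 - 19202 = -48566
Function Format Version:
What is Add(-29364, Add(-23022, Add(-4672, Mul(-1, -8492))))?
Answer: -48566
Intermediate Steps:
Add(-29364, Add(-23022, Add(-4672, Mul(-1, -8492)))) = Add(-29364, Add(-23022, Add(-4672, 8492))) = Add(-29364, Add(-23022, 3820)) = Add(-29364, -19202) = -48566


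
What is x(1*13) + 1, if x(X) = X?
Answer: 14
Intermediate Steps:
x(1*13) + 1 = 1*13 + 1 = 13 + 1 = 14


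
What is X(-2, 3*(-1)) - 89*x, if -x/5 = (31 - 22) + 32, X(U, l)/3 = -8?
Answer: 18221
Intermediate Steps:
X(U, l) = -24 (X(U, l) = 3*(-8) = -24)
x = -205 (x = -5*((31 - 22) + 32) = -5*(9 + 32) = -5*41 = -205)
X(-2, 3*(-1)) - 89*x = -24 - 89*(-205) = -24 + 18245 = 18221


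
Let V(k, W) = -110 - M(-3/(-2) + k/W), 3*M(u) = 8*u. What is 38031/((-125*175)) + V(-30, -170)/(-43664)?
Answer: -2013384727/1159825000 ≈ -1.7359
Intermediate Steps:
M(u) = 8*u/3 (M(u) = (8*u)/3 = 8*u/3)
V(k, W) = -114 - 8*k/(3*W) (V(k, W) = -110 - 8*(-3/(-2) + k/W)/3 = -110 - 8*(-3*(-1/2) + k/W)/3 = -110 - 8*(3/2 + k/W)/3 = -110 - (4 + 8*k/(3*W)) = -110 + (-4 - 8*k/(3*W)) = -114 - 8*k/(3*W))
38031/((-125*175)) + V(-30, -170)/(-43664) = 38031/((-125*175)) + (-114 - 8/3*(-30)/(-170))/(-43664) = 38031/(-21875) + (-114 - 8/3*(-30)*(-1/170))*(-1/43664) = 38031*(-1/21875) + (-114 - 8/17)*(-1/43664) = -5433/3125 - 1946/17*(-1/43664) = -5433/3125 + 973/371144 = -2013384727/1159825000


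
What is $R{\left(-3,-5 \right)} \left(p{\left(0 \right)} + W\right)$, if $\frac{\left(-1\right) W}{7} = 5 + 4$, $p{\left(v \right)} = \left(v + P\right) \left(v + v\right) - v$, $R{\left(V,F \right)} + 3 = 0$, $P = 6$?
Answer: $189$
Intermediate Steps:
$R{\left(V,F \right)} = -3$ ($R{\left(V,F \right)} = -3 + 0 = -3$)
$p{\left(v \right)} = - v + 2 v \left(6 + v\right)$ ($p{\left(v \right)} = \left(v + 6\right) \left(v + v\right) - v = \left(6 + v\right) 2 v - v = 2 v \left(6 + v\right) - v = - v + 2 v \left(6 + v\right)$)
$W = -63$ ($W = - 7 \left(5 + 4\right) = \left(-7\right) 9 = -63$)
$R{\left(-3,-5 \right)} \left(p{\left(0 \right)} + W\right) = - 3 \left(0 \left(11 + 2 \cdot 0\right) - 63\right) = - 3 \left(0 \left(11 + 0\right) - 63\right) = - 3 \left(0 \cdot 11 - 63\right) = - 3 \left(0 - 63\right) = \left(-3\right) \left(-63\right) = 189$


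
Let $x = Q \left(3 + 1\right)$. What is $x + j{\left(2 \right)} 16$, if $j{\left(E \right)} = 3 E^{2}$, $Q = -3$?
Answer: $180$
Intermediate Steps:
$x = -12$ ($x = - 3 \left(3 + 1\right) = \left(-3\right) 4 = -12$)
$x + j{\left(2 \right)} 16 = -12 + 3 \cdot 2^{2} \cdot 16 = -12 + 3 \cdot 4 \cdot 16 = -12 + 12 \cdot 16 = -12 + 192 = 180$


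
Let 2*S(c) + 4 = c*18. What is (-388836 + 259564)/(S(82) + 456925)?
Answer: -129272/457661 ≈ -0.28246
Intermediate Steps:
S(c) = -2 + 9*c (S(c) = -2 + (c*18)/2 = -2 + (18*c)/2 = -2 + 9*c)
(-388836 + 259564)/(S(82) + 456925) = (-388836 + 259564)/((-2 + 9*82) + 456925) = -129272/((-2 + 738) + 456925) = -129272/(736 + 456925) = -129272/457661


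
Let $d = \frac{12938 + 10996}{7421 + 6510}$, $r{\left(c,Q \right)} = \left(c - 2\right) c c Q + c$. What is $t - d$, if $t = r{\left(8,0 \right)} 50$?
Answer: $\frac{5548466}{13931} \approx 398.28$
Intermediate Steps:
$r{\left(c,Q \right)} = c + Q c^{2} \left(-2 + c\right)$ ($r{\left(c,Q \right)} = \left(-2 + c\right) c c Q + c = c \left(-2 + c\right) c Q + c = c^{2} \left(-2 + c\right) Q + c = Q c^{2} \left(-2 + c\right) + c = c + Q c^{2} \left(-2 + c\right)$)
$t = 400$ ($t = 8 \left(1 + 0 \cdot 8^{2} - 0 \cdot 8\right) 50 = 8 \left(1 + 0 \cdot 64 + 0\right) 50 = 8 \left(1 + 0 + 0\right) 50 = 8 \cdot 1 \cdot 50 = 8 \cdot 50 = 400$)
$d = \frac{23934}{13931} \approx 1.718$
$t - d = 400 - \frac{23934}{13931} = \frac{5548466}{13931}$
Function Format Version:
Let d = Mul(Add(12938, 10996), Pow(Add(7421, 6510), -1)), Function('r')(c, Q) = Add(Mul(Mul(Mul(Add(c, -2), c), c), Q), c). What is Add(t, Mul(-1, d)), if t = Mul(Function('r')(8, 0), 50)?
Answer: Rational(5548466, 13931) ≈ 398.28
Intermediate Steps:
Function('r')(c, Q) = Add(c, Mul(Q, Pow(c, 2), Add(-2, c))) (Function('r')(c, Q) = Add(Mul(Mul(Mul(Add(-2, c), c), c), Q), c) = Add(Mul(Mul(Mul(c, Add(-2, c)), c), Q), c) = Add(Mul(Mul(Pow(c, 2), Add(-2, c)), Q), c) = Add(Mul(Q, Pow(c, 2), Add(-2, c)), c) = Add(c, Mul(Q, Pow(c, 2), Add(-2, c))))
t = 400 (t = Mul(Mul(8, Add(1, Mul(0, Pow(8, 2)), Mul(-2, 0, 8))), 50) = Mul(Mul(8, Add(1, Mul(0, 64), 0)), 50) = Mul(Mul(8, Add(1, 0, 0)), 50) = Mul(Mul(8, 1), 50) = Mul(8, 50) = 400)
d = Rational(23934, 13931) (d = Mul(23934, Pow(13931, -1)) = Mul(23934, Rational(1, 13931)) = Rational(23934, 13931) ≈ 1.7180)
Add(t, Mul(-1, d)) = Add(400, Mul(-1, Rational(23934, 13931))) = Add(400, Rational(-23934, 13931)) = Rational(5548466, 13931)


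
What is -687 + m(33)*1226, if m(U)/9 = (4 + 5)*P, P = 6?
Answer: 595149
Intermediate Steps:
m(U) = 486 (m(U) = 9*((4 + 5)*6) = 9*(9*6) = 9*54 = 486)
-687 + m(33)*1226 = -687 + 486*1226 = -687 + 595836 = 595149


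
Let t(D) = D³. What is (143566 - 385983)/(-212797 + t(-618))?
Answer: 242417/236241829 ≈ 0.0010261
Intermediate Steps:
(143566 - 385983)/(-212797 + t(-618)) = (143566 - 385983)/(-212797 + (-618)³) = -242417/(-212797 - 236029032) = -242417/(-236241829) = -242417*(-1/236241829) = 242417/236241829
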